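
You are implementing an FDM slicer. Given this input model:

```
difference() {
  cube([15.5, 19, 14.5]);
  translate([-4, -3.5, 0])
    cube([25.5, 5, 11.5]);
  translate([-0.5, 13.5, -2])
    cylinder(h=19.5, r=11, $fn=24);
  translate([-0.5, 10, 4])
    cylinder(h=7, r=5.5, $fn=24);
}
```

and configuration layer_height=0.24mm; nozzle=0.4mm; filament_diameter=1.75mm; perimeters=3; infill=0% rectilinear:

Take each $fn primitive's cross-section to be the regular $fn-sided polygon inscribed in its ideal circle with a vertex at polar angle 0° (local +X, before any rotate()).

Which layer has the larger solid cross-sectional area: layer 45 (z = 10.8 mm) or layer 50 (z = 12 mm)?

layer 50 (z = 12 mm)

Layer 45 (z = 10.8): the cube (footprint 15.5×19) is included at this height (area 294.50 mm²); the cube at (-4, -3.5) (footprint 25.5×5) is included at this height (area 127.50 mm²); the r=11 cylinder at (-0.5, 13.5) gives a regular 24-gon of circumradius 11 (constant along its height) (area = (24/2)·11.000²·sin(360°/24) = 375.81 mm²); the r=5.5 cylinder at (-0.5, 10) gives a regular 24-gon of circumradius 5.5 (constant along its height) (area = (24/2)·5.500²·sin(360°/24) = 93.95 mm²); Subtracting the remaining from the first: starting from the 15.5×19 cube (294.50 mm²), the 25.5×5 cube at (-4, -3.5) partially overlaps it — only the 23.25 mm² overlap (of its 127.50 mm²) is removed, clipping the outline; the r=11 cylinder at (-0.5, 13.5) partially overlaps it — only the 143.23 mm² overlap (of its 375.81 mm²) is removed, clipping the outline; the r=5.5 cylinder at (-0.5, 10) misses the remaining region (no effect) — area = 128.02 mm². So its area = 128.02 mm². Layer 50 (z = 12): the 15.5×19 cube contributes its full rectangle (area 294.50 mm²); the cube at (-4, -3.5) does not reach this height (z outside [0, 11.5]); the r=11 cylinder at (-0.5, 13.5) contributes a regular 24-gon of circumradius 11 (area = (24/2)·11.000²·sin(360°/24) = 375.81 mm²); the cylinder at (-0.5, 10) is absent (z outside [4, 11]); Subtracting the remaining from the first: starting from the 15.5×19 cube (294.50 mm²), the r=11 cylinder at (-0.5, 13.5) partially overlaps it — only the 143.23 mm² overlap (of its 375.81 mm²) is removed, clipping the outline — area = 151.27 mm². So its area = 151.27 mm². Layer 50 is larger (151.27 vs 128.02 mm²).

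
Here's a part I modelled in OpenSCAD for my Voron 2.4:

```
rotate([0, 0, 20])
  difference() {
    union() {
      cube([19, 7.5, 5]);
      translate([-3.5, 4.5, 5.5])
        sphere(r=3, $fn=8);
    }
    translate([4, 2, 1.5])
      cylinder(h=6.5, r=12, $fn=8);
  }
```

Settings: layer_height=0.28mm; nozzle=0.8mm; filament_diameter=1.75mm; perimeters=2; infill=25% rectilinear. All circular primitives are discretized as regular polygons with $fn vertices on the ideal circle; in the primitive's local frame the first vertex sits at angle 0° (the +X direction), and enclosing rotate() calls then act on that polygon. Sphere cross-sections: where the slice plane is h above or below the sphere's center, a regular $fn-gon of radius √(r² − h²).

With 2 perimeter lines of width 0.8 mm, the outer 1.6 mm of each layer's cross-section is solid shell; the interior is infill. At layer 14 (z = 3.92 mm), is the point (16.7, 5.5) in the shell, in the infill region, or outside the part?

At z = 3.92 mm: the cube (footprint 19×7.5) is included at this height; the r=3 sphere at (-3.5, 4.5) slices to a regular 8-gon of circumradius 2.550 (√(r²−h²) with h=1.58 from center); Taking the union: the 2 present regions are separate (no shared area or edge), so areas and boundary lengths simply add and each stays a separate island — 2 connected regions; the r=12 cylinder at (4, 2) contributes a regular 8-gon of circumradius 12; After the difference (first − rest): starting from that combined region, the r=12 cylinder at (4, 2) partially overlaps it — only the 131.30 mm² overlap (of its 407.29 mm²) is removed, clipping the outline — 1 connected region; (rotated 20° about Z; rotation is an isometry so areas/perimeters/island counts are preserved). Overall, the cross-section is a single solid region. Undo the 20° rotation: the query point maps to (17.574, -0.543) in the un-rotated model frame. The nearest boundary edge runs (19.00, 0.00)→(15.17, 0.00); distance from the point to it = 0.54 mm. The point is not inside any of the regions above, so it lies outside the cross-section (0.54 mm from the nearest boundary).

outside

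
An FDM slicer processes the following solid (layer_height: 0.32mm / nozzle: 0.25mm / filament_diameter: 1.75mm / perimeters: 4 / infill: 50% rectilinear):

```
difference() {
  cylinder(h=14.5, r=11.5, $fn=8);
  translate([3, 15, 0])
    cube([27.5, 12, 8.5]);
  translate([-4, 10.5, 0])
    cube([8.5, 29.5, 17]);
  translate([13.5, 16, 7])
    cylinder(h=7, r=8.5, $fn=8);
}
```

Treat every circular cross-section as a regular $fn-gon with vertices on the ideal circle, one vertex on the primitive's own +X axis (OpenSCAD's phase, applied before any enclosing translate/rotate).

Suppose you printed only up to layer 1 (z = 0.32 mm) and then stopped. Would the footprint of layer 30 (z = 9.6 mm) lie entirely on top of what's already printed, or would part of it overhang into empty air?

entirely on top

Compare the two slices. At z = 0.32: the cylinder: section is a regular 8-gon, circumradius r=11.5 (area = (8/2)·11.500²·sin(360°/8) = 374.06 mm²); the 27.5×12 cube at (3, 15) contributes its full rectangle (area 330.00 mm²); the cube at (-4, 10.5) is present — its section is the full 8.5×29.5 rectangle (area 250.75 mm²); the cylinder at (13.5, 16) does not reach this height (z outside [7, 14]); Taking the first minus the rest: starting from the r=11.5 cylinder (374.06 mm²), the 27.5×12 cube at (3, 15) misses the remaining region (no effect); the 8.5×29.5 cube at (-4, 10.5) partially overlaps it — only the 2.41 mm² overlap (of its 250.75 mm²) is removed, clipping the outline — area = 371.65 mm². At z = 9.6: the cylinder: section is a regular 8-gon, circumradius r=11.5 (area = (8/2)·11.500²·sin(360°/8) = 374.06 mm²); the cube at (3, 15) is not intersected at this z (z outside [0, 8.5]); the cube at (-4, 10.5) is present — its section is the full 8.5×29.5 rectangle (area 250.75 mm²); the r=8.5 cylinder at (13.5, 16) gives a regular 8-gon of circumradius 8.5 (constant along its height) (area = (8/2)·8.500²·sin(360°/8) = 204.35 mm²); Taking the first minus the rest: starting from the r=11.5 cylinder (374.06 mm²), the 8.5×29.5 cube at (-4, 10.5) partially overlaps it — only the 2.41 mm² overlap (of its 250.75 mm²) is removed, clipping the outline; the r=8.5 cylinder at (13.5, 16) misses the remaining region (no effect) — area = 371.65 mm². Checking containment: the cross-section at z = 9.6 is a subset of the cross-section at z = 0.32.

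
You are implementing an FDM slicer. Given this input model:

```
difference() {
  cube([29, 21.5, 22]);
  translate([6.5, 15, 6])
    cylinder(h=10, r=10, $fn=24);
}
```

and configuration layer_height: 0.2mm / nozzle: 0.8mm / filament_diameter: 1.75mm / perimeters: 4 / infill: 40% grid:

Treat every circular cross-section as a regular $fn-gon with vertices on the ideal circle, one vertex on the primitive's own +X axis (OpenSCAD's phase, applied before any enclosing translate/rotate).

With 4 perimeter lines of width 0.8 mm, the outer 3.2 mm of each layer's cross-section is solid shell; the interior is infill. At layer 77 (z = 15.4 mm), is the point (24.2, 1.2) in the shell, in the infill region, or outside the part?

shell

At z = 15.4 mm: the 29×21.5 cube contributes its full rectangle; the cylinder at (6.5, 15): section is a regular 24-gon, circumradius r=10; Taking the first minus the rest: starting from the 29×21.5 cube, the r=10 cylinder at (6.5, 15) partially overlaps it — only the 239.22 mm² overlap (of its 310.58 mm²) is removed, clipping the outline — 1 connected region. Overall, the cross-section is a single solid region. The nearest boundary edge runs (29.00, 0.00)→(0.00, 0.00); distance from the point to it = 1.20 mm. The point is inside the cross-section, 1.20 mm from the nearest boundary — within the 3.2 mm shell band (4 × 0.8).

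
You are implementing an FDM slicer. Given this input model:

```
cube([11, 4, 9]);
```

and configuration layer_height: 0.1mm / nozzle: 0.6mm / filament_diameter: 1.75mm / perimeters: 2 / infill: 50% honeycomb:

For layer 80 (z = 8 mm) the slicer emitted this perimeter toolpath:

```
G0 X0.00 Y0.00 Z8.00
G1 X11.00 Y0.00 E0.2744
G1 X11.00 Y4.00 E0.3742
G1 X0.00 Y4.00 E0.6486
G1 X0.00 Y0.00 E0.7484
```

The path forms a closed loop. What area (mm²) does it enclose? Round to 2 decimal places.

Apply the shoelace formula to the sequence of (X, Y) vertices; enclosed area = 44.00 mm².

44.00 mm²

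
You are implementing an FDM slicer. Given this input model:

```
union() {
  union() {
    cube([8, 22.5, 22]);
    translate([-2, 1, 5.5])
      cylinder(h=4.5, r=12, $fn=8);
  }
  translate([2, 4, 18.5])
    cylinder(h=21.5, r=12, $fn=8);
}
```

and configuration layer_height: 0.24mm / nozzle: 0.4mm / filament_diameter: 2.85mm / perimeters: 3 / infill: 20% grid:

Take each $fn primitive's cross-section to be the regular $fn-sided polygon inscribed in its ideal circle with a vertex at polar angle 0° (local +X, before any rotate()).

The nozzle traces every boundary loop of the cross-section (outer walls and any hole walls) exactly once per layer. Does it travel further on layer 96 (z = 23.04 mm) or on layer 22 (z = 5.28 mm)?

Layer 96 (z = 23.04): the cube is absent (z outside [0, 22]); the cylinder at (-2, 1) is not intersected at this z (z outside [5.5, 10]); Merging all regions: nothing is present at this height; the r=12 cylinder at (2, 4) gives a regular 8-gon of circumradius 12 (constant along its height) (perimeter = 2·8·12.000·sin(180°/8) = 73.48 mm); Merging all regions: only the r=12 cylinder at (2, 4) is present, so the union is just that shape — boundary = 73.48 mm. So its perimeter = 73.48 mm. Layer 22 (z = 5.28): the 8×22.5 cube contributes its full rectangle (perimeter 61.00 mm); the cylinder at (-2, 1) is not intersected at this z (z outside [5.5, 10]); Taking the union: only the 8×22.5 cube is present, so the union is just that shape — boundary = 61.00 mm; the cylinder at (2, 4) is absent (z outside [18.5, 40]); Merging all regions: only the result so far is present, so the union is just that shape — boundary = 61.00 mm. So its perimeter = 61.00 mm. Layer 96 is larger (73.48 vs 61.00 mm).

layer 96 (z = 23.04 mm)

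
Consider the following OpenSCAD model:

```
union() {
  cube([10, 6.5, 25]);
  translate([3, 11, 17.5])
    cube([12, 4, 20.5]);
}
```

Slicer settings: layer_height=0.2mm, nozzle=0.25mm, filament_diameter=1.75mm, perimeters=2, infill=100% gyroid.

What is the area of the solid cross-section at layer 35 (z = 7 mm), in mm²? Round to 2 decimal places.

At z = 7 mm: the cube (footprint 10×6.5) is included at this height (area 65.00 mm²); the cube at (3, 11) does not reach this height (z outside [17.5, 38]); Merging all regions: only the 10×6.5 cube is present, so the union is just that shape — area = 65.00 mm². Overall, the cross-section is a single solid region. Net area = 65.00 mm².

65.00 mm²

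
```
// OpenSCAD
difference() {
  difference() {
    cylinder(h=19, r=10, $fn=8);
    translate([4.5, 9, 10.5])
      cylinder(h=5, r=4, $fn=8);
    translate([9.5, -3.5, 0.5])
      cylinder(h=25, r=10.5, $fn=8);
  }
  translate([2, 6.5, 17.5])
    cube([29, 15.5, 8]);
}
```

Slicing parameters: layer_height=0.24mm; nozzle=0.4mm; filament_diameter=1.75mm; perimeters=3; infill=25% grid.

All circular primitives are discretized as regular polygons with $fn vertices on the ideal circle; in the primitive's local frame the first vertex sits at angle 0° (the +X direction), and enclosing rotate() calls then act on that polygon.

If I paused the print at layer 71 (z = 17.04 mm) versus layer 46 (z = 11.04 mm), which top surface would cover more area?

Layer 71 (z = 17.04): the r=10 cylinder gives a regular 8-gon of circumradius 10 (constant along its height) (area = (8/2)·10.000²·sin(360°/8) = 282.84 mm²); the cylinder at (4.5, 9) is not intersected at this z (z outside [10.5, 15.5]); the r=10.5 cylinder at (9.5, -3.5) contributes a regular 8-gon of circumradius 10.5 (area = (8/2)·10.500²·sin(360°/8) = 311.83 mm²); After the difference (first − rest): starting from the r=10 cylinder (282.84 mm²), the r=10.5 cylinder at (9.5, -3.5) partially overlaps it — only the 108.04 mm² overlap (of its 311.83 mm²) is removed, clipping the outline — area = 174.80 mm²; the cube at (2, 6.5) is not intersected at this z (z outside [17.5, 25.5]); Subtracting the remaining from the first: none of the subtracted shapes is present at this height, so the result so far is unchanged — area = 174.80 mm². So its area = 174.80 mm². Layer 46 (z = 11.04): the r=10 cylinder contributes a regular 8-gon of circumradius 10 (area = (8/2)·10.000²·sin(360°/8) = 282.84 mm²); the r=4 cylinder at (4.5, 9) contributes a regular 8-gon of circumradius 4 (area = (8/2)·4.000²·sin(360°/8) = 45.25 mm²); the r=10.5 cylinder at (9.5, -3.5) contributes a regular 8-gon of circumradius 10.5 (area = (8/2)·10.500²·sin(360°/8) = 311.83 mm²); Taking the first minus the rest: starting from the r=10 cylinder (282.84 mm²), the r=4 cylinder at (4.5, 9) partially overlaps it — only the 16.56 mm² overlap (of its 45.25 mm²) is removed, clipping the outline; the r=10.5 cylinder at (9.5, -3.5) partially overlaps it — only the 108.04 mm² overlap (of its 311.83 mm²) is removed, clipping the outline — area = 158.24 mm²; the cube at (2, 6.5) does not reach this height (z outside [17.5, 25.5]); After the difference (first − rest): none of the subtracted shapes is present at this height, so that combined region is unchanged — area = 158.24 mm². So its area = 158.24 mm². Layer 71 is larger (174.80 vs 158.24 mm²).

layer 71 (z = 17.04 mm)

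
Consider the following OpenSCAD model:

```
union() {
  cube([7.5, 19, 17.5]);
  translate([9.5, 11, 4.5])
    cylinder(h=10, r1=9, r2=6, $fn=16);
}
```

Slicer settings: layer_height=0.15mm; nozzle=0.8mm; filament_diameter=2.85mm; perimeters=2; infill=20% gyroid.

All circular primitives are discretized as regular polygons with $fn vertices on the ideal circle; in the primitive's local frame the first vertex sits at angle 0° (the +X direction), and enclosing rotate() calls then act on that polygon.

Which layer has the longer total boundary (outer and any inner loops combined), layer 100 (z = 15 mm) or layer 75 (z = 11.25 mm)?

layer 75 (z = 11.25 mm)

Layer 100 (z = 15): the cube (footprint 7.5×19) is included at this height (perimeter 53.00 mm); the cone at (9.5, 11) is not intersected at this z (z outside [4.5, 14.5]); Taking the union: only the 7.5×19 cube is present, so the union is just that shape — boundary = 53.00 mm. So its perimeter = 53.00 mm. Layer 75 (z = 11.25): the 7.5×19 cube contributes its full rectangle (perimeter 53.00 mm); the cone at (9.5, 11): at t=0.675 of its height the radius interpolates to r₁+(r₂−r₁)t = 6.975, giving a regular 16-gon of that circumradius (perimeter = 2·16·6.975·sin(180°/16) = 43.54 mm); Merging all regions: the regions partially overlap (shared area 47.37 mm²), so the edge portions inside another operand are dropped and the merged outline is re-measured after clipping — boundary = 65.70 mm. So its perimeter = 65.70 mm. Layer 75 is larger (65.70 vs 53.00 mm).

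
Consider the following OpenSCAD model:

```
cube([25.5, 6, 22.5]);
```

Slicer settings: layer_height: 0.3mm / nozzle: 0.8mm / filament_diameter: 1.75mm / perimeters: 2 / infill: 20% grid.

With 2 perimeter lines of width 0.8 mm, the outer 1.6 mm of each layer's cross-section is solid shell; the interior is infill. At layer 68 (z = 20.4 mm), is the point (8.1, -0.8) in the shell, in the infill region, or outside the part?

At z = 20.4 mm: the 25.5×6 cube contributes its full rectangle. Overall, the cross-section is a single solid region. The nearest boundary edge runs (0.00, 0.00)→(25.50, 0.00); distance from the point to it = 0.80 mm. The point is not inside any of the regions above, so it lies outside the cross-section (0.80 mm from the nearest boundary).

outside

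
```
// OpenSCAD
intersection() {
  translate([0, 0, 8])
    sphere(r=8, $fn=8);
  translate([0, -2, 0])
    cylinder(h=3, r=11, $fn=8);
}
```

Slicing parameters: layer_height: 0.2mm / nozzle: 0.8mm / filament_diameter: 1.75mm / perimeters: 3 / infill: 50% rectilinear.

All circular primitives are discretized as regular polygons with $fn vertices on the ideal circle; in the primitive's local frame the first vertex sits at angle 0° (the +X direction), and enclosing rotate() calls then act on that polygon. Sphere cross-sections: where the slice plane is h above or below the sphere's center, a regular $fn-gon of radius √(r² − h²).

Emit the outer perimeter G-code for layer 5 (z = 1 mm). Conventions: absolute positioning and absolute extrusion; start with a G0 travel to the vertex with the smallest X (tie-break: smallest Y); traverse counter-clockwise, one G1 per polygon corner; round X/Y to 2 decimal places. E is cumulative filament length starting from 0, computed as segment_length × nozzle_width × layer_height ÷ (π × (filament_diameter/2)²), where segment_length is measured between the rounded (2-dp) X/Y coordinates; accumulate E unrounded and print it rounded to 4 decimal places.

At z = 1 mm: the r=8 sphere slices to a regular 8-gon of circumradius 3.873 (√(r²−h²) with h=7 from center); the r=11 cylinder at (0, -2) contributes a regular 8-gon of circumradius 11; Taking the intersection: the r=8 sphere lies inside the r=11 cylinder at (0, -2), so it is kept whole — 1 connected region. The outline is a single polygon with 8 vertices. Extrusion per mm of travel: 0.8 × 0.2 / (π × 0.875²) = 0.066520. Accumulating E over each segment gives final E = 1.5773.

G0 X-3.87 Y0.00 Z1.00
G1 X-2.74 Y-2.74 E0.1972
G1 X0.00 Y-3.87 E0.3943
G1 X2.74 Y-2.74 E0.5915
G1 X3.87 Y0.00 E0.7886
G1 X2.74 Y2.74 E0.9858
G1 X0.00 Y3.87 E1.1829
G1 X-2.74 Y2.74 E1.3801
G1 X-3.87 Y0.00 E1.5773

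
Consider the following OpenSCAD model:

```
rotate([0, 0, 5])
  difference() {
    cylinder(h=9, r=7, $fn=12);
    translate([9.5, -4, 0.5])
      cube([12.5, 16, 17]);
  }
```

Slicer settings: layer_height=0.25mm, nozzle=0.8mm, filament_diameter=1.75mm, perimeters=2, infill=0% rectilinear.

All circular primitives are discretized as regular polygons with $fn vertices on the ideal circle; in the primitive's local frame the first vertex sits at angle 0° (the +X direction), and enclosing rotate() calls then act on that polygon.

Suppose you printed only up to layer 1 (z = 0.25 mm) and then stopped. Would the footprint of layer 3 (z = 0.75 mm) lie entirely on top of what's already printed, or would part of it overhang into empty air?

entirely on top

Compare the two slices. At z = 0.25: the cylinder: section is a regular 12-gon, circumradius r=7 (area = (12/2)·7.000²·sin(360°/12) = 147.00 mm²); the cube at (9.5, -4) is absent (z outside [0.5, 17.5]); After the difference (first − rest): none of the subtracted shapes is present at this height, so the r=7 cylinder is unchanged — area = 147.00 mm²; (rotated 5° about Z; rotation is an isometry so areas/perimeters/island counts are preserved). At z = 0.75: the cylinder: section is a regular 12-gon, circumradius r=7 (area = (12/2)·7.000²·sin(360°/12) = 147.00 mm²); the cube at (9.5, -4) (footprint 12.5×16) is included at this height (area 200.00 mm²); After the difference (first − rest): starting from the r=7 cylinder (147.00 mm²), the 12.5×16 cube at (9.5, -4) misses the remaining region (no effect) — area = 147.00 mm²; (rotated 5° about Z; rotation is an isometry so areas/perimeters/island counts are preserved). Checking containment: the cross-section at z = 0.75 is a subset of the cross-section at z = 0.25.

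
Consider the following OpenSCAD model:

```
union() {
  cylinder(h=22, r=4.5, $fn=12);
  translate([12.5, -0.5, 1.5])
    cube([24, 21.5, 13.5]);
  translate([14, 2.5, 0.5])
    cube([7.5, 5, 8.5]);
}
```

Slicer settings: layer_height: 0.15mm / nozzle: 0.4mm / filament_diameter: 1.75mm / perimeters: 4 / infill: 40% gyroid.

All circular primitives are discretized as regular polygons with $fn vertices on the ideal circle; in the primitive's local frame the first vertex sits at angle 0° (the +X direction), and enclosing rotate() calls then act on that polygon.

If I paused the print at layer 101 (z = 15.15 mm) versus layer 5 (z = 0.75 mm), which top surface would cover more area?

layer 5 (z = 0.75 mm)

Layer 101 (z = 15.15): the r=4.5 cylinder gives a regular 12-gon of circumradius 4.5 (constant along its height) (area = (12/2)·4.500²·sin(360°/12) = 60.75 mm²); the cube at (12.5, -0.5) is absent (z outside [1.5, 15]); the cube at (14, 2.5) does not reach this height (z outside [0.5, 9]); Taking the union: only the r=4.5 cylinder is present, so the union is just that shape — area = 60.75 mm². So its area = 60.75 mm². Layer 5 (z = 0.75): the r=4.5 cylinder gives a regular 12-gon of circumradius 4.5 (constant along its height) (area = (12/2)·4.500²·sin(360°/12) = 60.75 mm²); the cube at (12.5, -0.5) is absent (z outside [1.5, 15]); the cube at (14, 2.5) is present — its section is the full 7.5×5 rectangle (area 37.50 mm²); Taking the union: the 2 present regions are separate (no shared area or edge), so areas and boundary lengths simply add and each stays a separate island — area = 98.25 mm². So its area = 98.25 mm². Layer 5 is larger (98.25 vs 60.75 mm²).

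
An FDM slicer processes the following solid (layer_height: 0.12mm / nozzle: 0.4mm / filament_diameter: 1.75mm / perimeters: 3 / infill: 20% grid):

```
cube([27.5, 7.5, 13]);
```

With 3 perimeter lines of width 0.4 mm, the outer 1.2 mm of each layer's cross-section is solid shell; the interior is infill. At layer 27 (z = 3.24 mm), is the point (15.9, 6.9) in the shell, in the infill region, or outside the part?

shell

At z = 3.24 mm: the cube is present — its section is the full 27.5×7.5 rectangle. Overall, the cross-section is a single solid region. The nearest boundary edge runs (27.50, 7.50)→(0.00, 7.50); distance from the point to it = 0.60 mm. The point is inside the cross-section, 0.60 mm from the nearest boundary — within the 1.2 mm shell band (3 × 0.4).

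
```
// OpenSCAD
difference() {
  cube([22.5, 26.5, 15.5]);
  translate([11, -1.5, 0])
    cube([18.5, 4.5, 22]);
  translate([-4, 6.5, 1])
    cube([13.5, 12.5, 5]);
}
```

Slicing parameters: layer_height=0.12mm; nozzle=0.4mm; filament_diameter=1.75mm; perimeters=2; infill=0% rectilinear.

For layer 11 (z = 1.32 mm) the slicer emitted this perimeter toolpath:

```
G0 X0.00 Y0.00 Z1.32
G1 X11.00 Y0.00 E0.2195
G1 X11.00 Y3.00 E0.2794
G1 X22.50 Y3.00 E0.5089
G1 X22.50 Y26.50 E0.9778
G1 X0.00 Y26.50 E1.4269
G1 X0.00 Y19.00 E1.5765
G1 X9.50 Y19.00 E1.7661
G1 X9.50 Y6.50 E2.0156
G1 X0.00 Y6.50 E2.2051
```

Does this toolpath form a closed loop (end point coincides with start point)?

no

Start point (G0): (0.00, 0.00). End point (last G1): the path does not return to the start — open.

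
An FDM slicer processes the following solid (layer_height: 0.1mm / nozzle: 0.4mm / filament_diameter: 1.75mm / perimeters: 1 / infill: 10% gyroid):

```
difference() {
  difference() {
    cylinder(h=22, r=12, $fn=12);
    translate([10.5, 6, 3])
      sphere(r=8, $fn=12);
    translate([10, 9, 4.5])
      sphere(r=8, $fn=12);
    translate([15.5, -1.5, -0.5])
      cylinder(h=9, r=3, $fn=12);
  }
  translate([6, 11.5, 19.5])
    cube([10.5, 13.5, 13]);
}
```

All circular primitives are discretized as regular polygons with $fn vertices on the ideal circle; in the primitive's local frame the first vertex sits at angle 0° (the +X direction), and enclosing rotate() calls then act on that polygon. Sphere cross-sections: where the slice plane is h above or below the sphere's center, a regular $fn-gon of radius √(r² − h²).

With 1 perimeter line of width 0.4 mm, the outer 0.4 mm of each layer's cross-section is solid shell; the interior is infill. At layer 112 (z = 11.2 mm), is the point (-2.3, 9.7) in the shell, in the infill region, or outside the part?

infill

At z = 11.2 mm: the cylinder: section is a regular 12-gon, circumradius r=12; the sphere at (10.5, 6) does not reach this height (|z−center|=8.200 > r=8); the sphere at (10, 9): section is a regular 12-gon, circumradius = √(r²−h²) = √(8²−6.7²) = 4.371; the cylinder at (15.5, -1.5) is absent (z outside [-0.5, 8.5]); Subtracting the remaining from the first: starting from the r=12 cylinder, the r=8 sphere at (10, 9) partially overlaps it — only the 12.95 mm² overlap (of its 57.33 mm²) is removed, clipping the outline — 1 connected region; the cube at (6, 11.5) is absent (z outside [19.5, 32.5]); Subtracting the remaining from the first: none of the subtracted shapes is present at this height, so the result so far is unchanged — 1 connected region. Overall, the cross-section is a single solid region. The nearest boundary edge runs (-6.00, 10.39)→(0.00, 12.00); distance from the point to it = 1.63 mm. The point is inside the cross-section and 1.63 mm from the nearest boundary — more than the 0.4 mm shell width (1 × 0.4), so it's in the infill interior.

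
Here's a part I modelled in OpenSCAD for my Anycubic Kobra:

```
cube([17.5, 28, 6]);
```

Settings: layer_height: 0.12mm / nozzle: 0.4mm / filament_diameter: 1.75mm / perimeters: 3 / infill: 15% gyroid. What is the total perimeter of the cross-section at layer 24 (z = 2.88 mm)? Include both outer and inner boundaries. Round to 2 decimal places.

At z = 2.88 mm: the cube is present — its section is the full 17.5×28 rectangle (perimeter 91.00 mm). Overall, the cross-section is a single solid region. Total boundary length (outer) = 91.00 mm.

91.00 mm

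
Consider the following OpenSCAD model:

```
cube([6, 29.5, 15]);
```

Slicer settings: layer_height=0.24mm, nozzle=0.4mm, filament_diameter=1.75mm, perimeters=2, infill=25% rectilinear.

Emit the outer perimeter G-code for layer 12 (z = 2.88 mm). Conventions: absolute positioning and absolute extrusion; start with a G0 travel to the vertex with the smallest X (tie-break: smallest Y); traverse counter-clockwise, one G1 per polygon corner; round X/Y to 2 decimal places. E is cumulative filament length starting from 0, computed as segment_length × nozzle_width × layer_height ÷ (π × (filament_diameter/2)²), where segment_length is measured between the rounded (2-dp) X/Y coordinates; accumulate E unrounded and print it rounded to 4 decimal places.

At z = 2.88 mm: the cube (footprint 6×29.5) is included at this height. The outline is a single polygon with 4 vertices. Extrusion per mm of travel: 0.4 × 0.24 / (π × 0.875²) = 0.039912. Accumulating E over each segment gives final E = 2.8338.

G0 X0.00 Y0.00 Z2.88
G1 X6.00 Y0.00 E0.2395
G1 X6.00 Y29.50 E1.4169
G1 X0.00 Y29.50 E1.6564
G1 X0.00 Y0.00 E2.8338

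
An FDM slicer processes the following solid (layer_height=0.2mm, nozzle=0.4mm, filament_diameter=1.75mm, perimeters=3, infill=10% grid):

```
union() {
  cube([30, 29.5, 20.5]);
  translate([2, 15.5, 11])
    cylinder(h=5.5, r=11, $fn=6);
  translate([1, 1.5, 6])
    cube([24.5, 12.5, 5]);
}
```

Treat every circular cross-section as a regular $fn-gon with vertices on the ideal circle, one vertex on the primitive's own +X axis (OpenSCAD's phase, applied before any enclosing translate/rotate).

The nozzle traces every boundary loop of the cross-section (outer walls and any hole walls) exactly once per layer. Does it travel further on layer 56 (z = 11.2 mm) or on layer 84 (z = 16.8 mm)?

Layer 56 (z = 11.2): the cube (footprint 30×29.5) is included at this height (perimeter 119.00 mm); the r=11 cylinder at (2, 15.5) gives a regular 6-gon of circumradius 11 (constant along its height) (perimeter = 2·6·11.000·sin(180°/6) = 66.00 mm); the cube at (1, 1.5) is absent (z outside [6, 11]); Combining (union): the regions partially overlap (shared area 195.29 mm²), so the edge portions inside another operand are dropped and the merged outline is re-measured after clipping — boundary = 128.95 mm. So its perimeter = 128.95 mm. Layer 84 (z = 16.8): the cube (footprint 30×29.5) is included at this height (perimeter 119.00 mm); the cylinder at (2, 15.5) is not intersected at this z (z outside [11, 16.5]); the cube at (1, 1.5) is absent (z outside [6, 11]); Combining (union): only the 30×29.5 cube is present, so the union is just that shape — boundary = 119.00 mm. So its perimeter = 119.00 mm. Layer 56 is larger (128.95 vs 119.00 mm).

layer 56 (z = 11.2 mm)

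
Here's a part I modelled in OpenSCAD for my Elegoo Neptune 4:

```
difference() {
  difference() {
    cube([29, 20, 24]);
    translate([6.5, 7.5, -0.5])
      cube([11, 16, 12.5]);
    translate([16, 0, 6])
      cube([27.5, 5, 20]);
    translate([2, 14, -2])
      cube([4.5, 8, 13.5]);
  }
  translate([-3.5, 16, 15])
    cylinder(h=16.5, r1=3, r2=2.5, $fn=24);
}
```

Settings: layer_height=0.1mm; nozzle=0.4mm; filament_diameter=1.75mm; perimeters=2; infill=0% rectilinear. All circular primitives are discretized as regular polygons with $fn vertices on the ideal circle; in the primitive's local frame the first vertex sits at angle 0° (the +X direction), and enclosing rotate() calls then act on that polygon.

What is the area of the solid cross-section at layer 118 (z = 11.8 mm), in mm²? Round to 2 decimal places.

377.50 mm²

At z = 11.8 mm: the 29×20 cube contributes its full rectangle (area 580.00 mm²); the cube at (6.5, 7.5) (footprint 11×16) is included at this height (area 176.00 mm²); the cube at (16, 0) (footprint 27.5×5) is included at this height (area 137.50 mm²); the cube at (2, 14) does not reach this height (z outside [-2, 11.5]); After the difference (first − rest): starting from the 29×20 cube (580.00 mm²), the 11×16 cube at (6.5, 7.5) partially overlaps it — only the 137.50 mm² overlap (of its 176.00 mm²) is removed, clipping the outline; the 27.5×5 cube at (16, 0) partially overlaps it — only the 65.00 mm² overlap (of its 137.50 mm²) is removed, clipping the outline — area = 377.50 mm²; the cone at (-3.5, 16) is not intersected at this z (z outside [15, 31.5]); Taking the first minus the rest: none of the subtracted shapes is present at this height, so that combined region is unchanged — area = 377.50 mm². Overall, the cross-section is a single solid region. Net area = 377.50 mm².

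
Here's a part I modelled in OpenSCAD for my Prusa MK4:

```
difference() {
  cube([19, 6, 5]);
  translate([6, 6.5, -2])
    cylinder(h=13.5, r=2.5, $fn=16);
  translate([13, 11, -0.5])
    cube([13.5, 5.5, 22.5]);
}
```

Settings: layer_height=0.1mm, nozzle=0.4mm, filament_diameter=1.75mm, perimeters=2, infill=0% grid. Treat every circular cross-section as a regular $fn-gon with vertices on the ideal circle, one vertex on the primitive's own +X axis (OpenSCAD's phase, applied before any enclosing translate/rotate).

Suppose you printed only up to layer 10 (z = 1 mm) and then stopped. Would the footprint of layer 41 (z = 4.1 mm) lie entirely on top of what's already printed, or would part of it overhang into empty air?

Compare the two slices. At z = 1: the cube is present — its section is the full 19×6 rectangle (area 114.00 mm²); the r=2.5 cylinder at (6, 6.5) gives a regular 16-gon of circumradius 2.5 (constant along its height) (area = (16/2)·2.500²·sin(360°/16) = 19.13 mm²); the cube at (13, 11) (footprint 13.5×5.5) is included at this height (area 74.25 mm²); Subtracting the remaining from the first: starting from the 19×6 cube (114.00 mm²), the r=2.5 cylinder at (6, 6.5) partially overlaps it — only the 7.12 mm² overlap (of its 19.13 mm²) is removed, clipping the outline; the 13.5×5.5 cube at (13, 11) misses the remaining region (no effect) — area = 106.88 mm². At z = 4.1: the cube (footprint 19×6) is included at this height (area 114.00 mm²); the r=2.5 cylinder at (6, 6.5) gives a regular 16-gon of circumradius 2.5 (constant along its height) (area = (16/2)·2.500²·sin(360°/16) = 19.13 mm²); the cube at (13, 11) (footprint 13.5×5.5) is included at this height (area 74.25 mm²); After the difference (first − rest): starting from the 19×6 cube (114.00 mm²), the r=2.5 cylinder at (6, 6.5) partially overlaps it — only the 7.12 mm² overlap (of its 19.13 mm²) is removed, clipping the outline; the 13.5×5.5 cube at (13, 11) misses the remaining region (no effect) — area = 106.88 mm². Checking containment: the cross-section at z = 4.1 is a subset of the cross-section at z = 1.

entirely on top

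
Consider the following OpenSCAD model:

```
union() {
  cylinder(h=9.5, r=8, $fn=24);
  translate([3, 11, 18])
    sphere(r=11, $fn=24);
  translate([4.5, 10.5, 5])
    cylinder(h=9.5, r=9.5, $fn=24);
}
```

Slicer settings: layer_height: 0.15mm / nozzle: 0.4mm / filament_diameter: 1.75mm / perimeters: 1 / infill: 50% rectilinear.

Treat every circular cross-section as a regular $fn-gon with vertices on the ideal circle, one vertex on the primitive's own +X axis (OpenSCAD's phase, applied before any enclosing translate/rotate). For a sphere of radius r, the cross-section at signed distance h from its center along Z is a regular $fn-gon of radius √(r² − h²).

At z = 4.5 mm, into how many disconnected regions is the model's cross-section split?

1

At z = 4.5 mm: the r=8 cylinder contributes a regular 24-gon of circumradius 8; the sphere at (3, 11) is not intersected at this z (|z−center|=13.500 > r=11); the cylinder at (4.5, 10.5) is not intersected at this z (z outside [5, 14.5]); Combining (union): only the r=8 cylinder is present, so the union is just that shape — 1 connected region. The result has 1 disconnected region.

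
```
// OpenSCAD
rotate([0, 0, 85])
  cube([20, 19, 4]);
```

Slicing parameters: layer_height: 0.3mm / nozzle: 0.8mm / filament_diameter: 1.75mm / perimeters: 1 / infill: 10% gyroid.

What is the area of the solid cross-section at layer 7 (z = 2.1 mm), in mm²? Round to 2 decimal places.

380.00 mm²

At z = 2.1 mm: the 20×19 cube contributes its full rectangle (area 380.00 mm²); (rotated 85° about Z; rotation is an isometry so areas/perimeters/island counts are preserved). Overall, the cross-section is a single solid region. Net area = 380.00 mm².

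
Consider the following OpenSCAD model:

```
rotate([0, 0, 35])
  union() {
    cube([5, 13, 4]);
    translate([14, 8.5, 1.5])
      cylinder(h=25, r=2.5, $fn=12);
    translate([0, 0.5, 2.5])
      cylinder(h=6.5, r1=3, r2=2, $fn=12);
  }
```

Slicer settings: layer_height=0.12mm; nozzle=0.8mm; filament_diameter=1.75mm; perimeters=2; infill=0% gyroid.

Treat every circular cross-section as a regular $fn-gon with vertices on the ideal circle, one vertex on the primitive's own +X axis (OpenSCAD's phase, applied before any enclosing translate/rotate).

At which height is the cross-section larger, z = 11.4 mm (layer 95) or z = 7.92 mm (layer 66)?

Layer 95 (z = 11.4): the cube does not reach this height (z outside [0, 4]); the r=2.5 cylinder at (14, 8.5) gives a regular 12-gon of circumradius 2.5 (constant along its height) (area = (12/2)·2.500²·sin(360°/12) = 18.75 mm²); the cone at (0, 0.5) does not reach this height (z outside [2.5, 9]); Combining (union): only the r=2.5 cylinder at (14, 8.5) is present, so the union is just that shape — area = 18.75 mm²; (rotated 35° about Z; rotation is an isometry so areas/perimeters/island counts are preserved). So its area = 18.75 mm². Layer 66 (z = 7.92): the cube is not intersected at this z (z outside [0, 4]); the r=2.5 cylinder at (14, 8.5) contributes a regular 12-gon of circumradius 2.5 (area = (12/2)·2.500²·sin(360°/12) = 18.75 mm²); the cone at (0, 0.5) (r1=3→r2=2) has section circumradius 2.166 here — a regular 12-gon (area = (12/2)·2.166²·sin(360°/12) = 14.08 mm²); Combining (union): the 2 present regions are separate (no shared area or edge), so areas and boundary lengths simply add and each stays a separate island — area = 32.83 mm²; (rotated 35° about Z; rotation is an isometry so areas/perimeters/island counts are preserved). So its area = 32.83 mm². Layer 66 is larger (32.83 vs 18.75 mm²).

layer 66 (z = 7.92 mm)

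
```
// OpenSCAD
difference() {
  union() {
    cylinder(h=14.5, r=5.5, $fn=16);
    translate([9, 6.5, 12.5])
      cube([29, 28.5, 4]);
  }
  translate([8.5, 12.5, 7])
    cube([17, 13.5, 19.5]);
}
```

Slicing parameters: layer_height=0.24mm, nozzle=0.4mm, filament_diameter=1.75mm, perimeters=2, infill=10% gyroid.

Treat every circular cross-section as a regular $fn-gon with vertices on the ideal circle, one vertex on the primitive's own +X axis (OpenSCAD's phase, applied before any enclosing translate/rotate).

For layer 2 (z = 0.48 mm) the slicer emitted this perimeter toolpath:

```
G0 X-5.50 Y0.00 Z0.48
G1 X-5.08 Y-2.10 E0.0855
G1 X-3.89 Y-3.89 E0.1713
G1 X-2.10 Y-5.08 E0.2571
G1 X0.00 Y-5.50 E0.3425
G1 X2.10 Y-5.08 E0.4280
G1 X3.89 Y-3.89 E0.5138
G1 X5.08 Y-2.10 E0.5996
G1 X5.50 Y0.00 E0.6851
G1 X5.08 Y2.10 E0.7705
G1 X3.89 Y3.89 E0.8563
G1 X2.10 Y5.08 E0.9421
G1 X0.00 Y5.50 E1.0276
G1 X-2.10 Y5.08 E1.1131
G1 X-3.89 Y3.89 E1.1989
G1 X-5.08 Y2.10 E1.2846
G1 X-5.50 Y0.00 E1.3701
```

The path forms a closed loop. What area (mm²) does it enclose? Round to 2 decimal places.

92.57 mm²

Apply the shoelace formula to the sequence of (X, Y) vertices; enclosed area = 92.57 mm².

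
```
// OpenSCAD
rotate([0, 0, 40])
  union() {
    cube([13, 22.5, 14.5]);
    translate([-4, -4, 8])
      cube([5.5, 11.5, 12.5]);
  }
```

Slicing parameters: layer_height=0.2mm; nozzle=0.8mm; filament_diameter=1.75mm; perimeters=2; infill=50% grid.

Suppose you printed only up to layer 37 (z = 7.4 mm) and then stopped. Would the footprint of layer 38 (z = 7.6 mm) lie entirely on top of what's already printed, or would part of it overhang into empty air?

entirely on top

Compare the two slices. At z = 7.4: the cube (footprint 13×22.5) is included at this height (area 292.50 mm²); the cube at (-4, -4) is not intersected at this z (z outside [8, 20.5]); Taking the union: only the 13×22.5 cube is present, so the union is just that shape — area = 292.50 mm²; (rotated 40° about Z; rotation is an isometry so areas/perimeters/island counts are preserved). At z = 7.6: the cube is present — its section is the full 13×22.5 rectangle (area 292.50 mm²); the cube at (-4, -4) does not reach this height (z outside [8, 20.5]); Combining (union): only the 13×22.5 cube is present, so the union is just that shape — area = 292.50 mm²; (whole slice rotated 40° about Z — lengths, areas and connectivity unchanged). Checking containment: the cross-section at z = 7.6 is a subset of the cross-section at z = 7.4.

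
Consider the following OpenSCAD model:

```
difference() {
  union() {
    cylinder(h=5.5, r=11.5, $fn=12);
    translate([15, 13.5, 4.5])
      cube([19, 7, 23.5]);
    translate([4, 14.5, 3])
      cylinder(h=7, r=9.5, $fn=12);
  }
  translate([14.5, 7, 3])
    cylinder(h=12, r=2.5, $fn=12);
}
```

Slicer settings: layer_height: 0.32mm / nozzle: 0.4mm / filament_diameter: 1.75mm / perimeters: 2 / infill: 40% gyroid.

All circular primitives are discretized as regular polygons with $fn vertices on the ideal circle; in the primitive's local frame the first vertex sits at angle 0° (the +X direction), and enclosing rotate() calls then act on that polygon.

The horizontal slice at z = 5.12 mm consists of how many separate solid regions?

2

At z = 5.12 mm: the cylinder: section is a regular 12-gon, circumradius r=11.5; the 19×7 cube at (15, 13.5) contributes its full rectangle; the r=9.5 cylinder at (4, 14.5) contributes a regular 12-gon of circumradius 9.5; Merging all regions: the regions partially overlap (shared area 52.05 mm²), so overlapping operands fuse into one piece — 2 connected regions; the r=2.5 cylinder at (14.5, 7) contributes a regular 12-gon of circumradius 2.5; After the difference (first − rest): starting from that combined region, the r=2.5 cylinder at (14.5, 7) misses the remaining region (no effect) — 2 connected regions. The result has 2 disconnected regions.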